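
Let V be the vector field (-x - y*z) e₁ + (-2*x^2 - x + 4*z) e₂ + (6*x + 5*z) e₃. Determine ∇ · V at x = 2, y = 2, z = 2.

∂V₁/∂x = -1
∂V₂/∂y = 0
∂V₃/∂z = 5
∇·V = 4
At (2, 2, 2): 4.

4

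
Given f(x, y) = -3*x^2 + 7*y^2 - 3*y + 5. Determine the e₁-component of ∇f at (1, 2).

-6

(∇f)_1 = ∂f/∂x = -6*x
At (1, 2): -6.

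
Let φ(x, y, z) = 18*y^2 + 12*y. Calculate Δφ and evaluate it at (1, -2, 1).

36

∂²φ/∂x² = 0
∂²φ/∂y² = 36
∂²φ/∂z² = 0
∇²φ = 36
At (1, -2, 1): 36.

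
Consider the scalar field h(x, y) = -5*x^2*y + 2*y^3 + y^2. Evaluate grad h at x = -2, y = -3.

∂h/∂x = -10*x*y
∂h/∂y = -5*x^2 + 6*y^2 + 2*y
∇h = (-10*x*y, -5*x^2 + 6*y^2 + 2*y)
At (-2, -3): (-60, 28).

(-60, 28)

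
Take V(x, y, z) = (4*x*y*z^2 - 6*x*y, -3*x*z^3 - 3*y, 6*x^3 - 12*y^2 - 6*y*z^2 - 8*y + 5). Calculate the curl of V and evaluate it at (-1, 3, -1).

(-95, 6, 1)

(∇×V)₁ = ∂V₃/∂y − ∂V₂/∂z = 9*x*z^2 - 24*y - 6*z^2 - 8
(∇×V)₂ = ∂V₁/∂z − ∂V₃/∂x = -18*x^2 + 8*x*y*z
(∇×V)₃ = ∂V₂/∂x − ∂V₁/∂y = -4*x*z^2 + 6*x - 3*z^3
∇×V = (9*x*z^2 - 24*y - 6*z^2 - 8, -18*x^2 + 8*x*y*z, -4*x*z^2 + 6*x - 3*z^3)
At (-1, 3, -1): (-95, 6, 1).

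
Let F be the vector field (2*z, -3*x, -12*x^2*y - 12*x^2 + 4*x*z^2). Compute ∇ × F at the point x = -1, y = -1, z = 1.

(-12, -2, -3)

(∇×F)₁ = ∂F₃/∂y − ∂F₂/∂z = -12*x^2
(∇×F)₂ = ∂F₁/∂z − ∂F₃/∂x = 24*x*y + 24*x - 4*z^2 + 2
(∇×F)₃ = ∂F₂/∂x − ∂F₁/∂y = -3
∇×F = (-12*x^2, 24*x*y + 24*x - 4*z^2 + 2, -3)
At (-1, -1, 1): (-12, -2, -3).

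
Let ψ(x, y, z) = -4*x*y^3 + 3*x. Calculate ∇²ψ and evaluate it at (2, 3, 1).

∂²ψ/∂x² = 0
∂²ψ/∂y² = -24*x*y
∂²ψ/∂z² = 0
∇²ψ = -24*x*y
At (2, 3, 1): -144.

-144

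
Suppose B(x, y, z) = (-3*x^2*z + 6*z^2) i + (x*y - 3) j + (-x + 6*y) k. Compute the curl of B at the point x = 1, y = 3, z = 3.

(∇×B)₁ = ∂B₃/∂y − ∂B₂/∂z = 6
(∇×B)₂ = ∂B₁/∂z − ∂B₃/∂x = -3*x^2 + 12*z + 1
(∇×B)₃ = ∂B₂/∂x − ∂B₁/∂y = y
∇×B = (6, -3*x^2 + 12*z + 1, y)
At (1, 3, 3): (6, 34, 3).

(6, 34, 3)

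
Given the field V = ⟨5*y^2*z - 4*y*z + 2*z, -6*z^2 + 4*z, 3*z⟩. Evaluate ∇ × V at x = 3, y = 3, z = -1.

(-16, 35, 26)

(∇×V)₁ = ∂V₃/∂y − ∂V₂/∂z = 12*z - 4
(∇×V)₂ = ∂V₁/∂z − ∂V₃/∂x = 5*y^2 - 4*y + 2
(∇×V)₃ = ∂V₂/∂x − ∂V₁/∂y = -10*y*z + 4*z
∇×V = (12*z - 4, 5*y^2 - 4*y + 2, -10*y*z + 4*z)
At (3, 3, -1): (-16, 35, 26).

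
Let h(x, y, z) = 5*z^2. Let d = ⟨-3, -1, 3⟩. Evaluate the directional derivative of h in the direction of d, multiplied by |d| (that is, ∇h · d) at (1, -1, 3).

∂h/∂x = 0
∂h/∂y = 0
∂h/∂z = 10*z
∇h at (1, -1, 3) = (0, 0, 30)
∇h · d = (0)(-3) + (0)(-1) + (30)(3) = 90

90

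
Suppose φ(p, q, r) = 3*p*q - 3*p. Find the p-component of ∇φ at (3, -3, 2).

(∇φ)_1 = ∂φ/∂p = 3*q - 3
At (3, -3, 2): -12.

-12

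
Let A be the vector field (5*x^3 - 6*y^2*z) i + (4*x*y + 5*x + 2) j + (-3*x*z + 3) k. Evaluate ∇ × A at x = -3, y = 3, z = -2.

(0, -60, -55)

(∇×A)₁ = ∂A₃/∂y − ∂A₂/∂z = 0
(∇×A)₂ = ∂A₁/∂z − ∂A₃/∂x = -6*y^2 + 3*z
(∇×A)₃ = ∂A₂/∂x − ∂A₁/∂y = 12*y*z + 4*y + 5
∇×A = (0, -6*y^2 + 3*z, 12*y*z + 4*y + 5)
At (-3, 3, -2): (0, -60, -55).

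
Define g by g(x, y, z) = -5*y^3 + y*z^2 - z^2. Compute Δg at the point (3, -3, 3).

∂²g/∂x² = 0
∂²g/∂y² = -30*y
∂²g/∂z² = 2*(y - 1)
∇²g = -28*y - 2
At (3, -3, 3): 82.

82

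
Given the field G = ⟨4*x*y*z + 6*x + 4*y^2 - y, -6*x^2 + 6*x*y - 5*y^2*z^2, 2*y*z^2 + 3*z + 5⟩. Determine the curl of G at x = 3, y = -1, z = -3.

(-12, -12, 3)

(∇×G)₁ = ∂G₃/∂y − ∂G₂/∂z = 10*y^2*z + 2*z^2
(∇×G)₂ = ∂G₁/∂z − ∂G₃/∂x = 4*x*y
(∇×G)₃ = ∂G₂/∂x − ∂G₁/∂y = -4*x*z - 12*x - 2*y + 1
∇×G = (10*y^2*z + 2*z^2, 4*x*y, -4*x*z - 12*x - 2*y + 1)
At (3, -1, -3): (-12, -12, 3).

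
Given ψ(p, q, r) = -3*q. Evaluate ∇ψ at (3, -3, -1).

∂ψ/∂p = 0
∂ψ/∂q = -3
∂ψ/∂r = 0
∇ψ = (0, -3, 0)
At (3, -3, -1): (0, -3, 0).

(0, -3, 0)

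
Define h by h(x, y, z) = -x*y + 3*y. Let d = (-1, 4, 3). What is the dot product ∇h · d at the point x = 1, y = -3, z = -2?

∂h/∂x = -y
∂h/∂y = -x + 3
∂h/∂z = 0
∇h at (1, -3, -2) = (3, 2, 0)
∇h · d = (3)(-1) + (2)(4) + (0)(3) = 5

5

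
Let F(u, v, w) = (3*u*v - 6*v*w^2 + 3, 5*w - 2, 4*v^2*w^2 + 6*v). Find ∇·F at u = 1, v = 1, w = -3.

∂F₁/∂u = 3*v
∂F₂/∂v = 0
∂F₃/∂w = 8*v^2*w
∇·F = 8*v^2*w + 3*v
At (1, 1, -3): -21.

-21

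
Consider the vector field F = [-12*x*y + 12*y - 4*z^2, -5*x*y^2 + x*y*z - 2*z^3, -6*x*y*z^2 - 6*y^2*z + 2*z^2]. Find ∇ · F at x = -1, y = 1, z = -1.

∂F₁/∂x = -12*y
∂F₂/∂y = -10*x*y + x*z
∂F₃/∂z = -12*x*y*z - 6*y^2 + 4*z
∇·F = -12*x*y*z - 10*x*y + x*z - 6*y^2 - 12*y + 4*z
At (-1, 1, -1): -23.

-23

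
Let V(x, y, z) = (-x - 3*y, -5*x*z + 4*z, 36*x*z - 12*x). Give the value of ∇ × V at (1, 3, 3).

(1, -96, -12)

(∇×V)₁ = ∂V₃/∂y − ∂V₂/∂z = 5*x - 4
(∇×V)₂ = ∂V₁/∂z − ∂V₃/∂x = -36*z + 12
(∇×V)₃ = ∂V₂/∂x − ∂V₁/∂y = -5*z + 3
∇×V = (5*x - 4, -36*z + 12, -5*z + 3)
At (1, 3, 3): (1, -96, -12).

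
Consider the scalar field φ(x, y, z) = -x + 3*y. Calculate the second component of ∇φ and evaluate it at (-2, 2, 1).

(∇φ)_2 = ∂φ/∂y = 3
At (-2, 2, 1): 3.

3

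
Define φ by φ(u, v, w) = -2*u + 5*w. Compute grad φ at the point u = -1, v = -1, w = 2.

(-2, 0, 5)

∂φ/∂u = -2
∂φ/∂v = 0
∂φ/∂w = 5
∇φ = (-2, 0, 5)
At (-1, -1, 2): (-2, 0, 5).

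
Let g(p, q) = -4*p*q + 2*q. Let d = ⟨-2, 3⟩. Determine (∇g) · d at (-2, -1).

22

∂g/∂p = -4*q
∂g/∂q = -4*p + 2
∇g at (-2, -1) = (4, 10)
∇g · d = (4)(-2) + (10)(3) = 22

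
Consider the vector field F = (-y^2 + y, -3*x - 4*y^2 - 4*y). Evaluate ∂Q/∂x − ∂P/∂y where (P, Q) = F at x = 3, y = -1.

∂F₂/∂x = -3
∂F₁/∂y = -2*y + 1
Scalar curl = 2*y - 4
At (3, -1): -6.

-6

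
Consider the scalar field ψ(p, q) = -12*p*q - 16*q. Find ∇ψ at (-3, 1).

(-12, 20)

∂ψ/∂p = -12*q
∂ψ/∂q = -12*p - 16
∇ψ = (-12*q, -12*p - 16)
At (-3, 1): (-12, 20).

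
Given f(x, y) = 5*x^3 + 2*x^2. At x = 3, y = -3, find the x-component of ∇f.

147

(∇f)_1 = ∂f/∂x = 15*x^2 + 4*x
At (3, -3): 147.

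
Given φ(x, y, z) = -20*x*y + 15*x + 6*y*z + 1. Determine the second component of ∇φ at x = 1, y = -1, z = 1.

(∇φ)_2 = ∂φ/∂y = -20*x + 6*z
At (1, -1, 1): -14.

-14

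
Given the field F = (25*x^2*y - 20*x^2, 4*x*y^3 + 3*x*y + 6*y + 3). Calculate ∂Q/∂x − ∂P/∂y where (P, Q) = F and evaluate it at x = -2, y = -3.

∂F₂/∂x = 4*y^3 + 3*y
∂F₁/∂y = 25*x^2
Scalar curl = -25*x^2 + 4*y^3 + 3*y
At (-2, -3): -217.

-217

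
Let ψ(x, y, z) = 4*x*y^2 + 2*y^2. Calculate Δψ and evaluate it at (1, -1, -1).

∂²ψ/∂x² = 0
∂²ψ/∂y² = 4*(2*x + 1)
∂²ψ/∂z² = 0
∇²ψ = 8*x + 4
At (1, -1, -1): 12.

12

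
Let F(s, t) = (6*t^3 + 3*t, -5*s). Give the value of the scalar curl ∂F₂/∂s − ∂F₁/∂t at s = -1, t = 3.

∂F₂/∂s = -5
∂F₁/∂t = 18*t^2 + 3
Scalar curl = -18*t^2 - 8
At (-1, 3): -170.

-170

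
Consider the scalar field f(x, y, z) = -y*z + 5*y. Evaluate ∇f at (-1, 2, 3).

(0, 2, -2)

∂f/∂x = 0
∂f/∂y = -z + 5
∂f/∂z = -y
∇f = (0, -z + 5, -y)
At (-1, 2, 3): (0, 2, -2).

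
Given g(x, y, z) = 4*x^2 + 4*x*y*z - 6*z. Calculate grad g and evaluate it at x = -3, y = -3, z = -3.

∂g/∂x = 8*x + 4*y*z
∂g/∂y = 4*x*z
∂g/∂z = 4*x*y - 6
∇g = (8*x + 4*y*z, 4*x*z, 4*x*y - 6)
At (-3, -3, -3): (12, 36, 30).

(12, 36, 30)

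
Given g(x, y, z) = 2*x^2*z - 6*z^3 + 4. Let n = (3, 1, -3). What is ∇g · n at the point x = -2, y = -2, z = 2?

144

∂g/∂x = 4*x*z
∂g/∂y = 0
∂g/∂z = 2*x^2 - 18*z^2
∇g at (-2, -2, 2) = (-16, 0, -64)
∇g · n = (-16)(3) + (0)(1) + (-64)(-3) = 144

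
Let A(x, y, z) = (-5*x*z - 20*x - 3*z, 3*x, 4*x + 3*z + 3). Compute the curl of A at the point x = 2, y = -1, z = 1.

(∇×A)₁ = ∂A₃/∂y − ∂A₂/∂z = 0
(∇×A)₂ = ∂A₁/∂z − ∂A₃/∂x = -5*x - 7
(∇×A)₃ = ∂A₂/∂x − ∂A₁/∂y = 3
∇×A = (0, -5*x - 7, 3)
At (2, -1, 1): (0, -17, 3).

(0, -17, 3)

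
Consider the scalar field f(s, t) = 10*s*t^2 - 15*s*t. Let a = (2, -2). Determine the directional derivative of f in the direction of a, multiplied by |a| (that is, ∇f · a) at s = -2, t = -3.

∂f/∂s = 10*t^2 - 15*t
∂f/∂t = 20*s*t - 15*s
∇f at (-2, -3) = (135, 150)
∇f · a = (135)(2) + (150)(-2) = -30

-30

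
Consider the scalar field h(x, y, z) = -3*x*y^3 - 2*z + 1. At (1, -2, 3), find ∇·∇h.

∂²h/∂x² = 0
∂²h/∂y² = -18*x*y
∂²h/∂z² = 0
∇²h = -18*x*y
At (1, -2, 3): 36.

36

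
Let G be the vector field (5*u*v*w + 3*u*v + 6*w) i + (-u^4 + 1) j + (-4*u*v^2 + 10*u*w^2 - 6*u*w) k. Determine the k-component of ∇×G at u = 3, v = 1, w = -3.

(∇×G)_3 = ∂G₂/∂u − ∂G₁/∂v
= -4*u^3 − (5*u*w + 3*u)
= -4*u^3 - 5*u*w - 3*u
At (3, 1, -3): -72.

-72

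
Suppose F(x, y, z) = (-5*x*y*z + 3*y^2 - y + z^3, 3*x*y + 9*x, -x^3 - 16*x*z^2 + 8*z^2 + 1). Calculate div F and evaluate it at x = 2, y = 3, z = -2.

132

∂F₁/∂x = -5*y*z
∂F₂/∂y = 3*x
∂F₃/∂z = -32*x*z + 16*z
∇·F = -32*x*z + 3*x - 5*y*z + 16*z
At (2, 3, -2): 132.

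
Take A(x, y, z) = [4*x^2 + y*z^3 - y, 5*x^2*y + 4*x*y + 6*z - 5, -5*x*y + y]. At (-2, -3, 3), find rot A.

(5, -96, 22)

(∇×A)₁ = ∂A₃/∂y − ∂A₂/∂z = -5*x - 5
(∇×A)₂ = ∂A₁/∂z − ∂A₃/∂x = 3*y*z^2 + 5*y
(∇×A)₃ = ∂A₂/∂x − ∂A₁/∂y = 10*x*y + 4*y - z^3 + 1
∇×A = (-5*x - 5, 3*y*z^2 + 5*y, 10*x*y + 4*y - z^3 + 1)
At (-2, -3, 3): (5, -96, 22).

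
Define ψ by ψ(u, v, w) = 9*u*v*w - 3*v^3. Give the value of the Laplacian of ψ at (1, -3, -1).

54

∂²ψ/∂u² = 0
∂²ψ/∂v² = -18*v
∂²ψ/∂w² = 0
∇²ψ = -18*v
At (1, -3, -1): 54.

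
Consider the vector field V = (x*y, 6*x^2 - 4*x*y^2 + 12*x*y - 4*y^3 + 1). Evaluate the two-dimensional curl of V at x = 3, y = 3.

∂V₂/∂x = 12*x - 4*y^2 + 12*y
∂V₁/∂y = x
Scalar curl = 11*x - 4*y^2 + 12*y
At (3, 3): 33.

33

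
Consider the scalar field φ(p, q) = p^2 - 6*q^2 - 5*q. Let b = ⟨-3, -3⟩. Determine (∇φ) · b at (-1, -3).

∂φ/∂p = 2*p
∂φ/∂q = -12*q - 5
∇φ at (-1, -3) = (-2, 31)
∇φ · b = (-2)(-3) + (31)(-3) = -87

-87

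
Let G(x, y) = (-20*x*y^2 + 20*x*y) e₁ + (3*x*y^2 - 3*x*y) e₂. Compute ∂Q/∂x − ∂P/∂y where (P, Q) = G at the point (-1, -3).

∂G₂/∂x = 3*y^2 - 3*y
∂G₁/∂y = -40*x*y + 20*x
Scalar curl = 40*x*y - 20*x + 3*y^2 - 3*y
At (-1, -3): 176.

176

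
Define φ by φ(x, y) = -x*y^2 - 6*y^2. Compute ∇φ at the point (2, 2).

(-4, -32)

∂φ/∂x = -y^2
∂φ/∂y = -2*x*y - 12*y
∇φ = (-y^2, -2*x*y - 12*y)
At (2, 2): (-4, -32).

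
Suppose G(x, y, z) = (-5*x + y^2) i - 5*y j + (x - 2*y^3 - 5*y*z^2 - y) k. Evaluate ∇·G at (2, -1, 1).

0

∂G₁/∂x = -5
∂G₂/∂y = -5
∂G₃/∂z = -10*y*z
∇·G = -10*y*z - 10
At (2, -1, 1): 0.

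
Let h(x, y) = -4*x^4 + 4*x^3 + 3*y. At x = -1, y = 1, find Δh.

∂²h/∂x² = 24*x*(-2*x + 1)
∂²h/∂y² = 0
∇²h = -48*x^2 + 24*x
At (-1, 1): -72.

-72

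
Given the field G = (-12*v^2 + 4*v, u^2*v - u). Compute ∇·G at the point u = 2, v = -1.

4

∂G₁/∂u = 0
∂G₂/∂v = u^2
∇·G = u^2
At (2, -1): 4.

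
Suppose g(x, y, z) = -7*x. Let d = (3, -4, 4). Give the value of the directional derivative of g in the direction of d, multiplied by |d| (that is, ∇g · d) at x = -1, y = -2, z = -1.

-21

∂g/∂x = -7
∂g/∂y = 0
∂g/∂z = 0
∇g at (-1, -2, -1) = (-7, 0, 0)
∇g · d = (-7)(3) + (0)(-4) + (0)(4) = -21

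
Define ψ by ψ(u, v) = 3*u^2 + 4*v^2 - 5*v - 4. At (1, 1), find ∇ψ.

∂ψ/∂u = 6*u
∂ψ/∂v = 8*v - 5
∇ψ = (6*u, 8*v - 5)
At (1, 1): (6, 3).

(6, 3)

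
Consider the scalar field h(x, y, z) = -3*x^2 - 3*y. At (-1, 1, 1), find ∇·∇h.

∂²h/∂x² = -6
∂²h/∂y² = 0
∂²h/∂z² = 0
∇²h = -6
At (-1, 1, 1): -6.

-6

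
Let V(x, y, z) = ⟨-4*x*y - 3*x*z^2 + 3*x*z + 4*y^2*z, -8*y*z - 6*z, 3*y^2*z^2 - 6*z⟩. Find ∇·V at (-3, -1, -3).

∂V₁/∂x = -4*y - 3*z^2 + 3*z
∂V₂/∂y = -8*z
∂V₃/∂z = 6*y^2*z - 6
∇·V = 6*y^2*z - 4*y - 3*z^2 - 5*z - 6
At (-3, -1, -3): -32.

-32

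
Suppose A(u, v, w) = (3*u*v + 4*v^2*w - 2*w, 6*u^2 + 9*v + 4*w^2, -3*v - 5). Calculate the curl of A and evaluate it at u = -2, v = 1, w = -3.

(21, 2, 6)

(∇×A)₁ = ∂A₃/∂v − ∂A₂/∂w = -8*w - 3
(∇×A)₂ = ∂A₁/∂w − ∂A₃/∂u = 4*v^2 - 2
(∇×A)₃ = ∂A₂/∂u − ∂A₁/∂v = 9*u - 8*v*w
∇×A = (-8*w - 3, 4*v^2 - 2, 9*u - 8*v*w)
At (-2, 1, -3): (21, 2, 6).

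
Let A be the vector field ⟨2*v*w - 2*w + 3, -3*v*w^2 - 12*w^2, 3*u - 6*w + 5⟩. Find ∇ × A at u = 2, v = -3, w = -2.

(-12, -11, 4)

(∇×A)₁ = ∂A₃/∂v − ∂A₂/∂w = 6*v*w + 24*w
(∇×A)₂ = ∂A₁/∂w − ∂A₃/∂u = 2*v - 5
(∇×A)₃ = ∂A₂/∂u − ∂A₁/∂v = -2*w
∇×A = (6*v*w + 24*w, 2*v - 5, -2*w)
At (2, -3, -2): (-12, -11, 4).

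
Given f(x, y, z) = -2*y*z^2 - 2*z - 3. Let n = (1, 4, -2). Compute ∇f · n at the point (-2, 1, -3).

∂f/∂x = 0
∂f/∂y = -2*z^2
∂f/∂z = -4*y*z - 2
∇f at (-2, 1, -3) = (0, -18, 10)
∇f · n = (0)(1) + (-18)(4) + (10)(-2) = -92

-92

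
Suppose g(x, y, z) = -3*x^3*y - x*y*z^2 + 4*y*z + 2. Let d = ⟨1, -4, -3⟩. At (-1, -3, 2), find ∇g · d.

∂g/∂x = -9*x^2*y - y*z^2
∂g/∂y = -3*x^3 - x*z^2 + 4*z
∂g/∂z = -2*x*y*z + 4*y
∇g at (-1, -3, 2) = (39, 15, -24)
∇g · d = (39)(1) + (15)(-4) + (-24)(-3) = 51

51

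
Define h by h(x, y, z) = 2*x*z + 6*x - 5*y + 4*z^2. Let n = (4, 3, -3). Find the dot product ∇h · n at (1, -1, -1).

19

∂h/∂x = 2*z + 6
∂h/∂y = -5
∂h/∂z = 2*x + 8*z
∇h at (1, -1, -1) = (4, -5, -6)
∇h · n = (4)(4) + (-5)(3) + (-6)(-3) = 19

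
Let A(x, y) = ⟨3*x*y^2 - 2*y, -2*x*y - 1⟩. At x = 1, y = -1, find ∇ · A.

∂A₁/∂x = 3*y^2
∂A₂/∂y = -2*x
∇·A = -2*x + 3*y^2
At (1, -1): 1.

1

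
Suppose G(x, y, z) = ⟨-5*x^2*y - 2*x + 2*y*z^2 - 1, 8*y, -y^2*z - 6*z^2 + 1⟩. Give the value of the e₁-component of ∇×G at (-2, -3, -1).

-6

(∇×G)_1 = ∂G₃/∂y − ∂G₂/∂z
= -2*y*z − (0)
= -2*y*z
At (-2, -3, -1): -6.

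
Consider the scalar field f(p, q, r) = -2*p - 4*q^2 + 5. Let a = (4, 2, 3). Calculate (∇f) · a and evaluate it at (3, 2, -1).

-40

∂f/∂p = -2
∂f/∂q = -8*q
∂f/∂r = 0
∇f at (3, 2, -1) = (-2, -16, 0)
∇f · a = (-2)(4) + (-16)(2) + (0)(3) = -40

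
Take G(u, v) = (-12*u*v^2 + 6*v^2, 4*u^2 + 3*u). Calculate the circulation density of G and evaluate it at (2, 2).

∂G₂/∂u = 8*u + 3
∂G₁/∂v = -24*u*v + 12*v
Scalar curl = 24*u*v + 8*u - 12*v + 3
At (2, 2): 91.

91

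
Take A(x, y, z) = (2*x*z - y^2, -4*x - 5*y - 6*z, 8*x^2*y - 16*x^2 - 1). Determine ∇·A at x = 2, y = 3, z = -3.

-11

∂A₁/∂x = 2*z
∂A₂/∂y = -5
∂A₃/∂z = 0
∇·A = 2*z - 5
At (2, 3, -3): -11.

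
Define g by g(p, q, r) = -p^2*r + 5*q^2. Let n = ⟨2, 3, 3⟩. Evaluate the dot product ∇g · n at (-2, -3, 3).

∂g/∂p = -2*p*r
∂g/∂q = 10*q
∂g/∂r = -p^2
∇g at (-2, -3, 3) = (12, -30, -4)
∇g · n = (12)(2) + (-30)(3) + (-4)(3) = -78

-78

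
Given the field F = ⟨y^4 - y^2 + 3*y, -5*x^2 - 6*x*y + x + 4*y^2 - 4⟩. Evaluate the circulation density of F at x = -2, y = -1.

26

∂F₂/∂x = -10*x - 6*y + 1
∂F₁/∂y = 4*y^3 - 2*y + 3
Scalar curl = -10*x - 4*y^3 - 4*y - 2
At (-2, -1): 26.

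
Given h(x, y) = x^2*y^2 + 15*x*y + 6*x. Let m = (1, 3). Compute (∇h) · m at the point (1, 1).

∂h/∂x = 2*x*y^2 + 15*y + 6
∂h/∂y = 2*x^2*y + 15*x
∇h at (1, 1) = (23, 17)
∇h · m = (23)(1) + (17)(3) = 74

74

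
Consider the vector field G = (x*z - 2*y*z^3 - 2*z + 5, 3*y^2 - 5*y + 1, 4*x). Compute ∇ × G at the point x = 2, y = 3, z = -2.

(∇×G)₁ = ∂G₃/∂y − ∂G₂/∂z = 0
(∇×G)₂ = ∂G₁/∂z − ∂G₃/∂x = x - 6*y*z^2 - 6
(∇×G)₃ = ∂G₂/∂x − ∂G₁/∂y = 2*z^3
∇×G = (0, x - 6*y*z^2 - 6, 2*z^3)
At (2, 3, -2): (0, -76, -16).

(0, -76, -16)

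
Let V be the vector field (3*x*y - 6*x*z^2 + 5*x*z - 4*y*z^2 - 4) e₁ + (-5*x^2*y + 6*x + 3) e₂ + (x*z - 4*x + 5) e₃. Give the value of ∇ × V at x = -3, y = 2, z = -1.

(0, -30, 79)

(∇×V)₁ = ∂V₃/∂y − ∂V₂/∂z = 0
(∇×V)₂ = ∂V₁/∂z − ∂V₃/∂x = -12*x*z + 5*x - 8*y*z - z + 4
(∇×V)₃ = ∂V₂/∂x − ∂V₁/∂y = -10*x*y - 3*x + 4*z^2 + 6
∇×V = (0, -12*x*z + 5*x - 8*y*z - z + 4, -10*x*y - 3*x + 4*z^2 + 6)
At (-3, 2, -1): (0, -30, 79).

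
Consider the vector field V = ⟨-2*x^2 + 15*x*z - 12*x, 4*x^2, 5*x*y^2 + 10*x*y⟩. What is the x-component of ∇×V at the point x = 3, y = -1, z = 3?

(∇×V)_1 = ∂V₃/∂y − ∂V₂/∂z
= 10*x*y + 10*x − (0)
= 10*x*y + 10*x
At (3, -1, 3): 0.

0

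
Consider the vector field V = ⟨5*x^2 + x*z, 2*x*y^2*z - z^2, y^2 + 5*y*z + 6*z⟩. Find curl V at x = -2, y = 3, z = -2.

(28, -2, -36)

(∇×V)₁ = ∂V₃/∂y − ∂V₂/∂z = -2*x*y^2 + 2*y + 7*z
(∇×V)₂ = ∂V₁/∂z − ∂V₃/∂x = x
(∇×V)₃ = ∂V₂/∂x − ∂V₁/∂y = 2*y^2*z
∇×V = (-2*x*y^2 + 2*y + 7*z, x, 2*y^2*z)
At (-2, 3, -2): (28, -2, -36).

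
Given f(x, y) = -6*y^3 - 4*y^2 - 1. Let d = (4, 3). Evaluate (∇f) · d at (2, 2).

∂f/∂x = 0
∂f/∂y = -18*y^2 - 8*y
∇f at (2, 2) = (0, -88)
∇f · d = (0)(4) + (-88)(3) = -264

-264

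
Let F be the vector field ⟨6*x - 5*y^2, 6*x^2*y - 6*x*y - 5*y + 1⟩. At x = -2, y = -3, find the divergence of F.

∂F₁/∂x = 6
∂F₂/∂y = 6*x^2 - 6*x - 5
∇·F = 6*x^2 - 6*x + 1
At (-2, -3): 37.

37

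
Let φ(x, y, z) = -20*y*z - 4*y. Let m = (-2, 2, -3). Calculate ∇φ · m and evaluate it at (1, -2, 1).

∂φ/∂x = 0
∂φ/∂y = -20*z - 4
∂φ/∂z = -20*y
∇φ at (1, -2, 1) = (0, -24, 40)
∇φ · m = (0)(-2) + (-24)(2) + (40)(-3) = -168

-168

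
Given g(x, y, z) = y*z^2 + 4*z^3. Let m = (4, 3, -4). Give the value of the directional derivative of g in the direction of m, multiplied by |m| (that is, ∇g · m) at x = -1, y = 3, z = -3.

-333

∂g/∂x = 0
∂g/∂y = z^2
∂g/∂z = 2*y*z + 12*z^2
∇g at (-1, 3, -3) = (0, 9, 90)
∇g · m = (0)(4) + (9)(3) + (90)(-4) = -333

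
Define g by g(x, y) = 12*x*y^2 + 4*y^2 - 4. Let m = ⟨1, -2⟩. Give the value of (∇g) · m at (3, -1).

172

∂g/∂x = 12*y^2
∂g/∂y = 24*x*y + 8*y
∇g at (3, -1) = (12, -80)
∇g · m = (12)(1) + (-80)(-2) = 172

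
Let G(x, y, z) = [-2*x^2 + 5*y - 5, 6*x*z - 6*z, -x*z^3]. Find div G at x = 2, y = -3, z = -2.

-32

∂G₁/∂x = -4*x
∂G₂/∂y = 0
∂G₃/∂z = -3*x*z^2
∇·G = -3*x*z^2 - 4*x
At (2, -3, -2): -32.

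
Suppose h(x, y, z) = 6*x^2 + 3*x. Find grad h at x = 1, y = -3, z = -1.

∂h/∂x = 12*x + 3
∂h/∂y = 0
∂h/∂z = 0
∇h = (12*x + 3, 0, 0)
At (1, -3, -1): (15, 0, 0).

(15, 0, 0)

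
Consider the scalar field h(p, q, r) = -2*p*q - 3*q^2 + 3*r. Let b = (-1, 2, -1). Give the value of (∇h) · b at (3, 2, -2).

-35

∂h/∂p = -2*q
∂h/∂q = -2*p - 6*q
∂h/∂r = 3
∇h at (3, 2, -2) = (-4, -18, 3)
∇h · b = (-4)(-1) + (-18)(2) + (3)(-1) = -35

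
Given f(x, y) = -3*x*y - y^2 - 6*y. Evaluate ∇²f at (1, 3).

-2

∂²f/∂x² = 0
∂²f/∂y² = -2
∇²f = -2
At (1, 3): -2.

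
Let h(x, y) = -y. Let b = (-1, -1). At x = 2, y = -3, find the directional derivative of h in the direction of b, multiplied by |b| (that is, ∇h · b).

∂h/∂x = 0
∂h/∂y = -1
∇h at (2, -3) = (0, -1)
∇h · b = (0)(-1) + (-1)(-1) = 1

1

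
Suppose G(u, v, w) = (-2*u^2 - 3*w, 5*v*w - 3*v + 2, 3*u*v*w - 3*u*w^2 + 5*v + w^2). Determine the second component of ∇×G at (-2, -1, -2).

3

(∇×G)_2 = ∂G₁/∂w − ∂G₃/∂u
= -3 − (3*v*w - 3*w^2)
= -3*v*w + 3*w^2 - 3
At (-2, -1, -2): 3.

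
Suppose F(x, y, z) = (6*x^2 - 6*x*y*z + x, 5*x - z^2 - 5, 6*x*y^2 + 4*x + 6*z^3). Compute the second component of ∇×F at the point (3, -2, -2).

(∇×F)_2 = ∂F₁/∂z − ∂F₃/∂x
= -6*x*y − (6*y^2 + 4)
= -6*x*y - 6*y^2 - 4
At (3, -2, -2): 8.

8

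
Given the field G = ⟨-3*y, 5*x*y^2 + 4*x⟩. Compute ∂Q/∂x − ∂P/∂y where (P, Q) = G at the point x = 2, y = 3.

∂G₂/∂x = 5*y^2 + 4
∂G₁/∂y = -3
Scalar curl = 5*y^2 + 7
At (2, 3): 52.

52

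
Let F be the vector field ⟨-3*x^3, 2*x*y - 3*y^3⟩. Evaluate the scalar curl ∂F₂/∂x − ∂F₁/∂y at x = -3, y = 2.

4

∂F₂/∂x = 2*y
∂F₁/∂y = 0
Scalar curl = 2*y
At (-3, 2): 4.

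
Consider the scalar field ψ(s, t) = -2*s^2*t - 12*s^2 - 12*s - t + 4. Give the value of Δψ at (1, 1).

-28

∂²ψ/∂s² = -4*(t + 6)
∂²ψ/∂t² = 0
∇²ψ = -4*t - 24
At (1, 1): -28.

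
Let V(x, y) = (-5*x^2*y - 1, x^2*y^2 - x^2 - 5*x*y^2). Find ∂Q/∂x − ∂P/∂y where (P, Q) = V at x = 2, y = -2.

12

∂V₂/∂x = 2*x*y^2 - 2*x - 5*y^2
∂V₁/∂y = -5*x^2
Scalar curl = 5*x^2 + 2*x*y^2 - 2*x - 5*y^2
At (2, -2): 12.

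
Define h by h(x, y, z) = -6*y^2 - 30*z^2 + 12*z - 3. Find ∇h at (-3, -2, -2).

∂h/∂x = 0
∂h/∂y = -12*y
∂h/∂z = -60*z + 12
∇h = (0, -12*y, -60*z + 12)
At (-3, -2, -2): (0, 24, 132).

(0, 24, 132)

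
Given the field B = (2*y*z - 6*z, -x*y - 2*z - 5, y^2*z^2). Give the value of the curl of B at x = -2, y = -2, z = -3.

(-34, -10, 8)

(∇×B)₁ = ∂B₃/∂y − ∂B₂/∂z = 2*y*z^2 + 2
(∇×B)₂ = ∂B₁/∂z − ∂B₃/∂x = 2*y - 6
(∇×B)₃ = ∂B₂/∂x − ∂B₁/∂y = -y - 2*z
∇×B = (2*y*z^2 + 2, 2*y - 6, -y - 2*z)
At (-2, -2, -3): (-34, -10, 8).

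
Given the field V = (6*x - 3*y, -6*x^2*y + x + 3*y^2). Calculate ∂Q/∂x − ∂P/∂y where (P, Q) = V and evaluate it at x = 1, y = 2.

∂V₂/∂x = -12*x*y + 1
∂V₁/∂y = -3
Scalar curl = -12*x*y + 4
At (1, 2): -20.

-20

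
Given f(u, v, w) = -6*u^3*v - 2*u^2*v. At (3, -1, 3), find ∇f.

∂f/∂u = -18*u^2*v - 4*u*v
∂f/∂v = -6*u^3 - 2*u^2
∂f/∂w = 0
∇f = (-18*u^2*v - 4*u*v, -6*u^3 - 2*u^2, 0)
At (3, -1, 3): (174, -180, 0).

(174, -180, 0)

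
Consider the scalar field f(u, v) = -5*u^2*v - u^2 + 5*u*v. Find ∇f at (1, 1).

(-7, 0)

∂f/∂u = -10*u*v - 2*u + 5*v
∂f/∂v = -5*u^2 + 5*u
∇f = (-10*u*v - 2*u + 5*v, -5*u^2 + 5*u)
At (1, 1): (-7, 0).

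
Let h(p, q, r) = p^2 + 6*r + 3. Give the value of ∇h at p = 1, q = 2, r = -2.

(2, 0, 6)

∂h/∂p = 2*p
∂h/∂q = 0
∂h/∂r = 6
∇h = (2*p, 0, 6)
At (1, 2, -2): (2, 0, 6).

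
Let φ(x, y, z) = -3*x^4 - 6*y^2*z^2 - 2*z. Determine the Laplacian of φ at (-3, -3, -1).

-444

∂²φ/∂x² = -36*x^2
∂²φ/∂y² = -12*z^2
∂²φ/∂z² = -12*y^2
∇²φ = -36*x^2 - 12*y^2 - 12*z^2
At (-3, -3, -1): -444.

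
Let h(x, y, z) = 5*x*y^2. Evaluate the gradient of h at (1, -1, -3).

(5, -10, 0)

∂h/∂x = 5*y^2
∂h/∂y = 10*x*y
∂h/∂z = 0
∇h = (5*y^2, 10*x*y, 0)
At (1, -1, -3): (5, -10, 0).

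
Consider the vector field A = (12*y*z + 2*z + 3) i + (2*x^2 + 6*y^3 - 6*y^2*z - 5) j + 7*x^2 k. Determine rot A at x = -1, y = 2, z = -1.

(∇×A)₁ = ∂A₃/∂y − ∂A₂/∂z = 6*y^2
(∇×A)₂ = ∂A₁/∂z − ∂A₃/∂x = -14*x + 12*y + 2
(∇×A)₃ = ∂A₂/∂x − ∂A₁/∂y = 4*x - 12*z
∇×A = (6*y^2, -14*x + 12*y + 2, 4*x - 12*z)
At (-1, 2, -1): (24, 40, 8).

(24, 40, 8)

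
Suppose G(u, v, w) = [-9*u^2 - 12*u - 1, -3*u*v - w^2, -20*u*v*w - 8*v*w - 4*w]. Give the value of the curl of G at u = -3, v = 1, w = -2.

(-108, -40, -3)

(∇×G)₁ = ∂G₃/∂v − ∂G₂/∂w = -20*u*w - 6*w
(∇×G)₂ = ∂G₁/∂w − ∂G₃/∂u = 20*v*w
(∇×G)₃ = ∂G₂/∂u − ∂G₁/∂v = -3*v
∇×G = (-20*u*w - 6*w, 20*v*w, -3*v)
At (-3, 1, -2): (-108, -40, -3).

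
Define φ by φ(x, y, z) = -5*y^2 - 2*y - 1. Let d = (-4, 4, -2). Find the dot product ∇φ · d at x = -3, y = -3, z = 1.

∂φ/∂x = 0
∂φ/∂y = -10*y - 2
∂φ/∂z = 0
∇φ at (-3, -3, 1) = (0, 28, 0)
∇φ · d = (0)(-4) + (28)(4) + (0)(-2) = 112

112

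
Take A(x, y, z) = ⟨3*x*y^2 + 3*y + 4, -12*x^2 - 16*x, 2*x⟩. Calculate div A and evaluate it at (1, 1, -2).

3

∂A₁/∂x = 3*y^2
∂A₂/∂y = 0
∂A₃/∂z = 0
∇·A = 3*y^2
At (1, 1, -2): 3.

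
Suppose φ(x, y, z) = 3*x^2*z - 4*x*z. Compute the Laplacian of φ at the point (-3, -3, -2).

∂²φ/∂x² = 6*z
∂²φ/∂y² = 0
∂²φ/∂z² = 0
∇²φ = 6*z
At (-3, -3, -2): -12.

-12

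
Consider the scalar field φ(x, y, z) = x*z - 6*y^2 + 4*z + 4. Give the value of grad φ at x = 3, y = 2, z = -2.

(-2, -24, 7)

∂φ/∂x = z
∂φ/∂y = -12*y
∂φ/∂z = x + 4
∇φ = (z, -12*y, x + 4)
At (3, 2, -2): (-2, -24, 7).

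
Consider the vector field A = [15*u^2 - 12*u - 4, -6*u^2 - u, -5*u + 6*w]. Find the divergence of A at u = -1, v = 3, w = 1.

∂A₁/∂u = 30*u - 12
∂A₂/∂v = 0
∂A₃/∂w = 6
∇·A = 30*u - 6
At (-1, 3, 1): -36.

-36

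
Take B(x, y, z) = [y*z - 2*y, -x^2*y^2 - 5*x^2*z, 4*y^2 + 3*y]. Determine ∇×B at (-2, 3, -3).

(47, 3, -19)

(∇×B)₁ = ∂B₃/∂y − ∂B₂/∂z = 5*x^2 + 8*y + 3
(∇×B)₂ = ∂B₁/∂z − ∂B₃/∂x = y
(∇×B)₃ = ∂B₂/∂x − ∂B₁/∂y = -2*x*y^2 - 10*x*z - z + 2
∇×B = (5*x^2 + 8*y + 3, y, -2*x*y^2 - 10*x*z - z + 2)
At (-2, 3, -3): (47, 3, -19).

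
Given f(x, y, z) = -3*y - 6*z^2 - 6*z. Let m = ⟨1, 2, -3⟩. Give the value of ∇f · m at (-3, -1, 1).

48

∂f/∂x = 0
∂f/∂y = -3
∂f/∂z = -12*z - 6
∇f at (-3, -1, 1) = (0, -3, -18)
∇f · m = (0)(1) + (-3)(2) + (-18)(-3) = 48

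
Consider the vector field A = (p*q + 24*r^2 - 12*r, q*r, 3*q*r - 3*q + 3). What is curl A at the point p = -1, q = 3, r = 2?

(∇×A)₁ = ∂A₃/∂q − ∂A₂/∂r = -q + 3*r - 3
(∇×A)₂ = ∂A₁/∂r − ∂A₃/∂p = 48*r - 12
(∇×A)₃ = ∂A₂/∂p − ∂A₁/∂q = -p
∇×A = (-q + 3*r - 3, 48*r - 12, -p)
At (-1, 3, 2): (0, 84, 1).

(0, 84, 1)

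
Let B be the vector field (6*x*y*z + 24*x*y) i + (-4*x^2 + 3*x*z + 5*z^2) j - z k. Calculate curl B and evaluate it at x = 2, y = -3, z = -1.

(4, -36, -55)

(∇×B)₁ = ∂B₃/∂y − ∂B₂/∂z = -3*x - 10*z
(∇×B)₂ = ∂B₁/∂z − ∂B₃/∂x = 6*x*y
(∇×B)₃ = ∂B₂/∂x − ∂B₁/∂y = -6*x*z - 32*x + 3*z
∇×B = (-3*x - 10*z, 6*x*y, -6*x*z - 32*x + 3*z)
At (2, -3, -1): (4, -36, -55).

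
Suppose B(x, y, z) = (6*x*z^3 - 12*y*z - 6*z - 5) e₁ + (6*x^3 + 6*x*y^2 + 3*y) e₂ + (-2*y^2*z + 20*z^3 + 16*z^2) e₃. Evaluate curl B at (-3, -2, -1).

(∇×B)₁ = ∂B₃/∂y − ∂B₂/∂z = -4*y*z
(∇×B)₂ = ∂B₁/∂z − ∂B₃/∂x = 18*x*z^2 - 12*y - 6
(∇×B)₃ = ∂B₂/∂x − ∂B₁/∂y = 18*x^2 + 6*y^2 + 12*z
∇×B = (-4*y*z, 18*x*z^2 - 12*y - 6, 18*x^2 + 6*y^2 + 12*z)
At (-3, -2, -1): (-8, -36, 174).

(-8, -36, 174)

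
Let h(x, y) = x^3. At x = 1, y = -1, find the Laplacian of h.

6

∂²h/∂x² = 6*x
∂²h/∂y² = 0
∇²h = 6*x
At (1, -1): 6.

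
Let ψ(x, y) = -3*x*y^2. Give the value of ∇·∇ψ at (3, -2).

∂²ψ/∂x² = 0
∂²ψ/∂y² = -6*x
∇²ψ = -6*x
At (3, -2): -18.

-18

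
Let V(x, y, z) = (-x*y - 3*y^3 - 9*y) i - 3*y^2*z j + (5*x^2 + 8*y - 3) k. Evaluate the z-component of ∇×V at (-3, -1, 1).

15

(∇×V)_3 = ∂V₂/∂x − ∂V₁/∂y
= 0 − (-x - 9*y^2 - 9)
= x + 9*y^2 + 9
At (-3, -1, 1): 15.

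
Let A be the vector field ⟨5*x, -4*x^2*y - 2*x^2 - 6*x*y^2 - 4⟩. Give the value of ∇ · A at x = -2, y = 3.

61

∂A₁/∂x = 5
∂A₂/∂y = -4*x^2 - 12*x*y
∇·A = -4*x^2 - 12*x*y + 5
At (-2, 3): 61.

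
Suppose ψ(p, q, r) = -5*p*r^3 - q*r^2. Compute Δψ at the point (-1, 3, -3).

∂²ψ/∂p² = 0
∂²ψ/∂q² = 0
∂²ψ/∂r² = -2*(15*p*r + q)
∇²ψ = -30*p*r - 2*q
At (-1, 3, -3): -96.

-96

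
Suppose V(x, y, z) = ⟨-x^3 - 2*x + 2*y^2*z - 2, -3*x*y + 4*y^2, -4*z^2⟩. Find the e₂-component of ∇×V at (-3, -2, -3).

8

(∇×V)_2 = ∂V₁/∂z − ∂V₃/∂x
= 2*y^2 − (0)
= 2*y^2
At (-3, -2, -3): 8.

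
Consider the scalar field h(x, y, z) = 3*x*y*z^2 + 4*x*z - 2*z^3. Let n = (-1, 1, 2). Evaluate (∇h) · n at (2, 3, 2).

∂h/∂x = 3*y*z^2 + 4*z
∂h/∂y = 3*x*z^2
∂h/∂z = 6*x*y*z + 4*x - 6*z^2
∇h at (2, 3, 2) = (44, 24, 56)
∇h · n = (44)(-1) + (24)(1) + (56)(2) = 92

92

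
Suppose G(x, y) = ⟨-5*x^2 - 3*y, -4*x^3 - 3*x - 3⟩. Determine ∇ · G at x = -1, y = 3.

10

∂G₁/∂x = -10*x
∂G₂/∂y = 0
∇·G = -10*x
At (-1, 3): 10.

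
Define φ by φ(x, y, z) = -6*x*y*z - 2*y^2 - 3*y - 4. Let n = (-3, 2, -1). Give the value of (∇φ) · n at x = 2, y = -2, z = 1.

-74

∂φ/∂x = -6*y*z
∂φ/∂y = -6*x*z - 4*y - 3
∂φ/∂z = -6*x*y
∇φ at (2, -2, 1) = (12, -7, 24)
∇φ · n = (12)(-3) + (-7)(2) + (24)(-1) = -74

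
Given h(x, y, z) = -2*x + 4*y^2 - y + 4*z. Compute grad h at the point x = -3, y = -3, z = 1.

∂h/∂x = -2
∂h/∂y = 8*y - 1
∂h/∂z = 4
∇h = (-2, 8*y - 1, 4)
At (-3, -3, 1): (-2, -25, 4).

(-2, -25, 4)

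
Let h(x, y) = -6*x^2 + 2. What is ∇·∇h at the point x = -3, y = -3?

-12

∂²h/∂x² = -12
∂²h/∂y² = 0
∇²h = -12
At (-3, -3): -12.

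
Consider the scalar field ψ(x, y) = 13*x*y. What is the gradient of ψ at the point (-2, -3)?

(-39, -26)

∂ψ/∂x = 13*y
∂ψ/∂y = 13*x
∇ψ = (13*y, 13*x)
At (-2, -3): (-39, -26).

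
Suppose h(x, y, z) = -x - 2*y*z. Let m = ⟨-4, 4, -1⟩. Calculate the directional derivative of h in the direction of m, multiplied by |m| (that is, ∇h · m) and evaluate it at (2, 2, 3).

-16

∂h/∂x = -1
∂h/∂y = -2*z
∂h/∂z = -2*y
∇h at (2, 2, 3) = (-1, -6, -4)
∇h · m = (-1)(-4) + (-6)(4) + (-4)(-1) = -16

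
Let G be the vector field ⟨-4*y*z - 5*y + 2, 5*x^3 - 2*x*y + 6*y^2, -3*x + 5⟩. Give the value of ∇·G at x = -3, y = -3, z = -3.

-30

∂G₁/∂x = 0
∂G₂/∂y = -2*x + 12*y
∂G₃/∂z = 0
∇·G = -2*x + 12*y
At (-3, -3, -3): -30.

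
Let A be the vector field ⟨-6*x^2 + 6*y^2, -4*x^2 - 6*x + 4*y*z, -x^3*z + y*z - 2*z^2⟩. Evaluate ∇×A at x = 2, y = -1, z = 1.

(5, 12, -10)

(∇×A)₁ = ∂A₃/∂y − ∂A₂/∂z = -4*y + z
(∇×A)₂ = ∂A₁/∂z − ∂A₃/∂x = 3*x^2*z
(∇×A)₃ = ∂A₂/∂x − ∂A₁/∂y = -8*x - 12*y - 6
∇×A = (-4*y + z, 3*x^2*z, -8*x - 12*y - 6)
At (2, -1, 1): (5, 12, -10).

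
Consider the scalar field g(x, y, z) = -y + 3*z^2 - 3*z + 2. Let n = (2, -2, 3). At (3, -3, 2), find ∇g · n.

∂g/∂x = 0
∂g/∂y = -1
∂g/∂z = 6*z - 3
∇g at (3, -3, 2) = (0, -1, 9)
∇g · n = (0)(2) + (-1)(-2) + (9)(3) = 29

29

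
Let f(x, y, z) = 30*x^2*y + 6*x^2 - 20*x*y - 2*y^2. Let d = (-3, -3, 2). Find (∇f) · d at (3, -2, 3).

198

∂f/∂x = 60*x*y + 12*x - 20*y
∂f/∂y = 30*x^2 - 20*x - 4*y
∂f/∂z = 0
∇f at (3, -2, 3) = (-284, 218, 0)
∇f · d = (-284)(-3) + (218)(-3) + (0)(2) = 198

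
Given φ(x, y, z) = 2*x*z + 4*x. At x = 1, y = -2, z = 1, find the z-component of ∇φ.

2

(∇φ)_3 = ∂φ/∂z = 2*x
At (1, -2, 1): 2.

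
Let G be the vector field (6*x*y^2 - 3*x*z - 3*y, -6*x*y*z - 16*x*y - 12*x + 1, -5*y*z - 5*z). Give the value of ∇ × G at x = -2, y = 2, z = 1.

(∇×G)₁ = ∂G₃/∂y − ∂G₂/∂z = 6*x*y - 5*z
(∇×G)₂ = ∂G₁/∂z − ∂G₃/∂x = -3*x
(∇×G)₃ = ∂G₂/∂x − ∂G₁/∂y = -12*x*y - 6*y*z - 16*y - 9
∇×G = (6*x*y - 5*z, -3*x, -12*x*y - 6*y*z - 16*y - 9)
At (-2, 2, 1): (-29, 6, -5).

(-29, 6, -5)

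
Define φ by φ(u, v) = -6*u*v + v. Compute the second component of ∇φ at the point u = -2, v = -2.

13

(∇φ)_2 = ∂φ/∂v = -6*u + 1
At (-2, -2): 13.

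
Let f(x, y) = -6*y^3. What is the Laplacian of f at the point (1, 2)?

-72

∂²f/∂x² = 0
∂²f/∂y² = -36*y
∇²f = -36*y
At (1, 2): -72.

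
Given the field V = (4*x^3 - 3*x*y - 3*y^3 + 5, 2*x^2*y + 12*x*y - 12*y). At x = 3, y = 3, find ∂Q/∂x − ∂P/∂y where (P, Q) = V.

162

∂V₂/∂x = 4*x*y + 12*y
∂V₁/∂y = -3*x - 9*y^2
Scalar curl = 4*x*y + 3*x + 9*y^2 + 12*y
At (3, 3): 162.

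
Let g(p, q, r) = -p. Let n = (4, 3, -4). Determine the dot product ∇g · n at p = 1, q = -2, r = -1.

-4

∂g/∂p = -1
∂g/∂q = 0
∂g/∂r = 0
∇g at (1, -2, -1) = (-1, 0, 0)
∇g · n = (-1)(4) + (0)(3) + (0)(-4) = -4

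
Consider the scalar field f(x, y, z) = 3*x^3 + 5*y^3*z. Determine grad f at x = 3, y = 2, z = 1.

(81, 60, 40)

∂f/∂x = 9*x^2
∂f/∂y = 15*y^2*z
∂f/∂z = 5*y^3
∇f = (9*x^2, 15*y^2*z, 5*y^3)
At (3, 2, 1): (81, 60, 40).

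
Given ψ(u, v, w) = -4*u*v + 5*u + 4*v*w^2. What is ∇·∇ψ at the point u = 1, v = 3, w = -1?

∂²ψ/∂u² = 0
∂²ψ/∂v² = 0
∂²ψ/∂w² = 8*v
∇²ψ = 8*v
At (1, 3, -1): 24.

24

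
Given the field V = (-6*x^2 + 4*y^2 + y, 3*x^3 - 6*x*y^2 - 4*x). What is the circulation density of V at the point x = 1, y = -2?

∂V₂/∂x = 9*x^2 - 6*y^2 - 4
∂V₁/∂y = 8*y + 1
Scalar curl = 9*x^2 - 6*y^2 - 8*y - 5
At (1, -2): -4.

-4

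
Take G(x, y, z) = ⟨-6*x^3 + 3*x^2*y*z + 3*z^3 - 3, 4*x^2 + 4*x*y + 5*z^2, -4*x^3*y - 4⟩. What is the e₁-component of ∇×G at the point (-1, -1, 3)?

-26

(∇×G)_1 = ∂G₃/∂y − ∂G₂/∂z
= -4*x^3 − (10*z)
= -4*x^3 - 10*z
At (-1, -1, 3): -26.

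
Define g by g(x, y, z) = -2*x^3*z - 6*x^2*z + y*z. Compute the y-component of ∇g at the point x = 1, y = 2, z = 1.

(∇g)_2 = ∂g/∂y = z
At (1, 2, 1): 1.

1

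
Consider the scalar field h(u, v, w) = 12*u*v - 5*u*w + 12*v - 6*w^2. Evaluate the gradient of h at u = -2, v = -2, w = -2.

(-14, -12, 34)

∂h/∂u = 12*v - 5*w
∂h/∂v = 12*u + 12
∂h/∂w = -5*u - 12*w
∇h = (12*v - 5*w, 12*u + 12, -5*u - 12*w)
At (-2, -2, -2): (-14, -12, 34).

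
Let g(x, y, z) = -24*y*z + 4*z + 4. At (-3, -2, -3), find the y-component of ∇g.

72

(∇g)_2 = ∂g/∂y = -24*z
At (-3, -2, -3): 72.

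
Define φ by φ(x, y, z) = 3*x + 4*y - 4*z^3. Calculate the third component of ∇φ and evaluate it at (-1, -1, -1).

(∇φ)_3 = ∂φ/∂z = -12*z^2
At (-1, -1, -1): -12.

-12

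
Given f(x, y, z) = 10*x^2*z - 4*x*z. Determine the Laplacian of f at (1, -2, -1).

-20

∂²f/∂x² = 20*z
∂²f/∂y² = 0
∂²f/∂z² = 0
∇²f = 20*z
At (1, -2, -1): -20.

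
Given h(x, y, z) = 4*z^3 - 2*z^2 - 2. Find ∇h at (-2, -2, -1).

(0, 0, 16)

∂h/∂x = 0
∂h/∂y = 0
∂h/∂z = 12*z^2 - 4*z
∇h = (0, 0, 12*z^2 - 4*z)
At (-2, -2, -1): (0, 0, 16).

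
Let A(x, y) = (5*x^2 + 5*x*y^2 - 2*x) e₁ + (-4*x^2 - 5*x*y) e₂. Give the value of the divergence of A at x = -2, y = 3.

∂A₁/∂x = 10*x + 5*y^2 - 2
∂A₂/∂y = -5*x
∇·A = 5*x + 5*y^2 - 2
At (-2, 3): 33.

33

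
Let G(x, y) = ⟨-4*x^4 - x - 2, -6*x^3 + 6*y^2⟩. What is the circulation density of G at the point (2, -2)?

∂G₂/∂x = -18*x^2
∂G₁/∂y = 0
Scalar curl = -18*x^2
At (2, -2): -72.

-72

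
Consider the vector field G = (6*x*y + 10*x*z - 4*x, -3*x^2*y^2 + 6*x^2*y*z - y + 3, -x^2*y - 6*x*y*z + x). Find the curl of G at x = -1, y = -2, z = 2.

(23, -31, 78)

(∇×G)₁ = ∂G₃/∂y − ∂G₂/∂z = -6*x^2*y - x^2 - 6*x*z
(∇×G)₂ = ∂G₁/∂z − ∂G₃/∂x = 2*x*y + 10*x + 6*y*z - 1
(∇×G)₃ = ∂G₂/∂x − ∂G₁/∂y = -6*x*y^2 + 12*x*y*z - 6*x
∇×G = (-6*x^2*y - x^2 - 6*x*z, 2*x*y + 10*x + 6*y*z - 1, -6*x*y^2 + 12*x*y*z - 6*x)
At (-1, -2, 2): (23, -31, 78).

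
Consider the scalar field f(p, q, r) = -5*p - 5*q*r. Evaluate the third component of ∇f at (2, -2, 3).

(∇f)_3 = ∂f/∂r = -5*q
At (2, -2, 3): 10.

10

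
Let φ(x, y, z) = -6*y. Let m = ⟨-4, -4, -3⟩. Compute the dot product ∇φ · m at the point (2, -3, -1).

∂φ/∂x = 0
∂φ/∂y = -6
∂φ/∂z = 0
∇φ at (2, -3, -1) = (0, -6, 0)
∇φ · m = (0)(-4) + (-6)(-4) + (0)(-3) = 24

24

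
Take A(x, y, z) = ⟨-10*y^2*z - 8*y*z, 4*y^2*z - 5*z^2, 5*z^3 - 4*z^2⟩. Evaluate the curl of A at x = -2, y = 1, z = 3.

(∇×A)₁ = ∂A₃/∂y − ∂A₂/∂z = -4*y^2 + 10*z
(∇×A)₂ = ∂A₁/∂z − ∂A₃/∂x = -10*y^2 - 8*y
(∇×A)₃ = ∂A₂/∂x − ∂A₁/∂y = 20*y*z + 8*z
∇×A = (-4*y^2 + 10*z, -10*y^2 - 8*y, 20*y*z + 8*z)
At (-2, 1, 3): (26, -18, 84).

(26, -18, 84)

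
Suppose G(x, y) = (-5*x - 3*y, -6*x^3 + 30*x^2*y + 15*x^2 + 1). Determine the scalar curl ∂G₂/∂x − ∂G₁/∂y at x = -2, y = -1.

-9

∂G₂/∂x = -18*x^2 + 60*x*y + 30*x
∂G₁/∂y = -3
Scalar curl = -18*x^2 + 60*x*y + 30*x + 3
At (-2, -1): -9.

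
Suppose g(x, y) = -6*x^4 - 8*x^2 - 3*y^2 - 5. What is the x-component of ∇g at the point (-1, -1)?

40

(∇g)_1 = ∂g/∂x = -24*x^3 - 16*x
At (-1, -1): 40.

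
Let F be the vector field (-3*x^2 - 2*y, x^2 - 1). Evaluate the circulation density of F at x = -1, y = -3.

∂F₂/∂x = 2*x
∂F₁/∂y = -2
Scalar curl = 2*x + 2
At (-1, -3): 0.

0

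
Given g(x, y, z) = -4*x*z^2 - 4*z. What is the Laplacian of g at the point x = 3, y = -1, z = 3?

-24

∂²g/∂x² = 0
∂²g/∂y² = 0
∂²g/∂z² = -8*x
∇²g = -8*x
At (3, -1, 3): -24.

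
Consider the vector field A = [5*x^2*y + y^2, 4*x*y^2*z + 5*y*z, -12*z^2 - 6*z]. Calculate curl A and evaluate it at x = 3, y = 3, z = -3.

(-123, 0, -159)

(∇×A)₁ = ∂A₃/∂y − ∂A₂/∂z = -4*x*y^2 - 5*y
(∇×A)₂ = ∂A₁/∂z − ∂A₃/∂x = 0
(∇×A)₃ = ∂A₂/∂x − ∂A₁/∂y = -5*x^2 + 4*y^2*z - 2*y
∇×A = (-4*x*y^2 - 5*y, 0, -5*x^2 + 4*y^2*z - 2*y)
At (3, 3, -3): (-123, 0, -159).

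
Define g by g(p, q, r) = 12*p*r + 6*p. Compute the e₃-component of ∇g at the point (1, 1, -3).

(∇g)_3 = ∂g/∂r = 12*p
At (1, 1, -3): 12.

12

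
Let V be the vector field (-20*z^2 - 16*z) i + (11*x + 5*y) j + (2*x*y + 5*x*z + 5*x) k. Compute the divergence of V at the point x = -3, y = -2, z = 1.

∂V₁/∂x = 0
∂V₂/∂y = 5
∂V₃/∂z = 5*x
∇·V = 5*x + 5
At (-3, -2, 1): -10.

-10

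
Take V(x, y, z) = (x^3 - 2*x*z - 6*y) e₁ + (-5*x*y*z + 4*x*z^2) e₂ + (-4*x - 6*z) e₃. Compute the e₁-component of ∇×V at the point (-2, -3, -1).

14

(∇×V)_1 = ∂V₃/∂y − ∂V₂/∂z
= 0 − (-5*x*y + 8*x*z)
= 5*x*y - 8*x*z
At (-2, -3, -1): 14.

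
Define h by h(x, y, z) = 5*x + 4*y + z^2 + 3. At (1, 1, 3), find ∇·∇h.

2

∂²h/∂x² = 0
∂²h/∂y² = 0
∂²h/∂z² = 2
∇²h = 2
At (1, 1, 3): 2.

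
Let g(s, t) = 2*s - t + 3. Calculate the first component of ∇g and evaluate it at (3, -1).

(∇g)_1 = ∂g/∂s = 2
At (3, -1): 2.

2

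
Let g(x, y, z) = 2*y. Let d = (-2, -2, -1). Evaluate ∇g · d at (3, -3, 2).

-4

∂g/∂x = 0
∂g/∂y = 2
∂g/∂z = 0
∇g at (3, -3, 2) = (0, 2, 0)
∇g · d = (0)(-2) + (2)(-2) + (0)(-1) = -4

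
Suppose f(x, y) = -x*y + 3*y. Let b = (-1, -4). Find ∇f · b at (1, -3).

-11

∂f/∂x = -y
∂f/∂y = -x + 3
∇f at (1, -3) = (3, 2)
∇f · b = (3)(-1) + (2)(-4) = -11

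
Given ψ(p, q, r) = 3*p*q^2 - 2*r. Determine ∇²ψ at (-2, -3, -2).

∂²ψ/∂p² = 0
∂²ψ/∂q² = 6*p
∂²ψ/∂r² = 0
∇²ψ = 6*p
At (-2, -3, -2): -12.

-12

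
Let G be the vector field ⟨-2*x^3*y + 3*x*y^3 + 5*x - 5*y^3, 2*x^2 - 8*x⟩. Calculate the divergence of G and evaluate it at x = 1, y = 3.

∂G₁/∂x = -6*x^2*y + 3*y^3 + 5
∂G₂/∂y = 0
∇·G = -6*x^2*y + 3*y^3 + 5
At (1, 3): 68.

68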